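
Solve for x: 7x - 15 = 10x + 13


Starting with: 7x - 15 = 10x + 13
Move all x terms to left: (7 - 10)x = 13 + 15
Simplify: -3x = 28
Divide both sides by -3: x = -28/3

x = -28/3


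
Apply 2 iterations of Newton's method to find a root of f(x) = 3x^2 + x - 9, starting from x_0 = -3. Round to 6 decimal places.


Newton's method: x_(n+1) = x_n - f(x_n)/f'(x_n)
f(x) = 3x^2 + x - 9
f'(x) = 6x + 1

Iteration 1:
  f(-3.000000) = 15.000000
  f'(-3.000000) = -17.000000
  x_1 = -3.000000 - (15.000000)/(-17.000000) = -2.117647

Iteration 2:
  f(-2.117647) = 2.335640
  f'(-2.117647) = -11.705882
  x_2 = -2.117647 - (2.335640)/(-11.705882) = -1.918120

x_2 = -1.918120


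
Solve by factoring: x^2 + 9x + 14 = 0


We need two numbers that multiply to 14 and add to 9.
Those numbers are 2 and 7 (since 2 * 7 = 14 and 2 + 7 = 9).
So x^2 + 9x + 14 = (x + 2)(x + 7) = 0
Setting each factor to zero: x = -2 or x = -7

x = -7, x = -2


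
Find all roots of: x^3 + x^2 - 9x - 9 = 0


Let p(x) = x^3 + x^2 - 9x - 9. By the rational root theorem (leading coefficient 1), any rational root is an integer divisor of 9: try ±1, ±2, ... in turn.
Test x = 1: value = -16 ≠ 0.
Test x = -1: value = 0 ✓, so (x + 1) is a factor.
Synthetic division by (x + 1): bring down 1; 1(-1) + 1 = 0; 0(-1) - 9 = -9; (-9)(-1) - 9 = 0 → quotient x^2 - 9, remainder 0.
Solve the quadratic x^2 - 9 = 0: discriminant = 0^2 - 4(1)(-9) = 0 + 36 = 36.
sqrt(36) = 6, so x = (0 ± 6)/2: x = 3 or x = -3.
Collecting all roots found:

x = -3, x = -1, x = 3


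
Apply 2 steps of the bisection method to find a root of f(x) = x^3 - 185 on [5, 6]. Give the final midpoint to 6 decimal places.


f(x) = x^3 - 185
f(5) = -60 < 0
f(6) = 31 > 0

Step 1: midpoint = (5.000000 + 6.000000)/2 = 5.500000
  f(5.500000) = -18.625000
  f(mid) < 0, so root is in [5.500000, 6.000000]

Step 2: midpoint = (5.500000 + 6.000000)/2 = 5.750000
  f(5.750000) = 5.109375
  f(mid) > 0, so root is in [5.500000, 5.750000]

midpoint = 5.750000


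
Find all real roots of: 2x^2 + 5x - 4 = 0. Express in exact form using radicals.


Using the quadratic formula: x = (-b ± sqrt(b^2 - 4ac)) / (2a)
Here a = 2, b = 5, c = -4
Discriminant = b^2 - 4ac = 5^2 - 4(2)(-4) = 25 + 32 = 57
Since discriminant = 57 > 0, there are two real roots.
x = (-5 ± sqrt(57)) / 4
Numerically: x ≈ 0.6375 or x ≈ -3.1375

x = (-5 + sqrt(57)) / 4 or x = (-5 - sqrt(57)) / 4


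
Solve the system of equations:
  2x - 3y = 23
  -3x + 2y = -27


Using Cramer's rule:
Determinant D = (2)(2) - (-3)(-3) = 4 - 9 = -5
Dx = (23)(2) - (-27)(-3) = 46 - 81 = -35
Dy = (2)(-27) - (-3)(23) = -54 + 69 = 15
x = Dx/D = -35/-5 = 7
y = Dy/D = 15/-5 = -3

x = 7, y = -3


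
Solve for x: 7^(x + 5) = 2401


Express both sides with the same base.
2401 = 7^4
Since the bases match, equate exponents: x + 5 = 4
So x = 4 - (5) = -1

x = -1


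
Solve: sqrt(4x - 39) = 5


Square both sides: 4x - 39 = 5^2 = 25
4x = 25 + 39 = 64
x = 16
Check: sqrt(4*16 - 39) = sqrt(25) = 5 ✓

x = 16


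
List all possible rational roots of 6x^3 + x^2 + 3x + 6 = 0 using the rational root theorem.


Rational root theorem: possible roots are ±p/q where:
  p divides the constant term (6): p ∈ {1, 2, 3, 6}
  q divides the leading coefficient (6): q ∈ {1, 2, 3, 6}

All possible rational roots: -6, -3, -2, -3/2, -1, -2/3, -1/2, -1/3, -1/6, 1/6, 1/3, 1/2, 2/3, 1, 3/2, 2, 3, 6

-6, -3, -2, -3/2, -1, -2/3, -1/2, -1/3, -1/6, 1/6, 1/3, 1/2, 2/3, 1, 3/2, 2, 3, 6


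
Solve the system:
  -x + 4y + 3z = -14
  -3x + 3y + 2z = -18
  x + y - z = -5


Using Cramer's rule. Expand each determinant along the first row.
D  = (-1)*[3*(-1) - 2*1] - 4*[(-3)*(-1) - 2*1] + 3*[(-3)*1 - 3*1]
  = (-1)*(-5) - 4*(1) + 3*(-6) = -17
Dx = (-14)*[3*(-1) - 2*1] - 4*[(-18)*(-1) - 2*(-5)] + 3*[(-18)*1 - 3*(-5)]
  = (-14)*(-5) - 4*(28) + 3*(-3) = -51
Dy = (-1)*[(-18)*(-1) - 2*(-5)] - (-14)*[(-3)*(-1) - 2*1] + 3*[(-3)*(-5) - (-18)*1]
  = (-1)*(28) - (-14)*(1) + 3*(33) = 85
Dz = (-1)*[3*(-5) - (-18)*1] - 4*[(-3)*(-5) - (-18)*1] + (-14)*[(-3)*1 - 3*1]
  = (-1)*(3) - 4*(33) + (-14)*(-6) = -51
x = Dx/D = -51/-17 = 3, y = Dy/D = 85/-17 = -5, z = Dz/D = -51/-17 = 3
Check eq1: (-1)(3) + (4)(-5) + (3)(3) = -14 = -14 ✓
Check eq2: (-3)(3) + (3)(-5) + (2)(3) = -18 = -18 ✓
Check eq3: (1)(3) + (1)(-5) + (-1)(3) = -5 = -5 ✓

x = 3, y = -5, z = 3


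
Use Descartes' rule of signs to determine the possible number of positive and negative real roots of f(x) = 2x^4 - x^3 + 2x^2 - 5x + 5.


Descartes' rule of signs:

For positive roots, count sign changes in f(x) = 2x^4 - x^3 + 2x^2 - 5x + 5:
Signs of coefficients: +, -, +, -, +
Number of sign changes: 4
Possible positive real roots: 4, 2, 0

For negative roots, examine f(-x) = 2x^4 + x^3 + 2x^2 + 5x + 5:
Signs of coefficients: +, +, +, +, +
Number of sign changes: 0
Possible negative real roots: 0

Positive roots: 4 or 2 or 0; Negative roots: 0


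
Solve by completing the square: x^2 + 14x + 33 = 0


Start: x^2 + 14x + 33 = 0
Move constant: x^2 + 14x = -33
Half of 14 is 7, squared is 49
Add 49 to both sides: x^2 + 14x + 49 = 16
(x + 7)^2 = 16
x + 7 = ±4
x = -7 + 4 = -3 or x = -7 - 4 = -11

x = -11, x = -3


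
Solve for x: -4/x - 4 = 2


Subtract -4 from both sides: -4/x = 6
Multiply both sides by x: -4 = 6 * x
Divide by 6: x = -2/3

x = -2/3


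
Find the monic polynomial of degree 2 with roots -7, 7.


A monic polynomial with roots -7, 7 is:
p(x) = (x + 7)(x - 7)
After multiplying by (x + 7): x + 7
After multiplying by (x - 7): x^2 - 49

x^2 - 49


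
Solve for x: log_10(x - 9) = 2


Convert to exponential form: x - 9 = 10^2 = 100
x = 100 + 9 = 109
Check: log_10(109 - 9) = log_10(100) = log_10(100) = 2 ✓

x = 109


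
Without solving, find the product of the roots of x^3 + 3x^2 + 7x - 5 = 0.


By Vieta's formulas for x^3 + bx^2 + cx + d = 0:
  r1 + r2 + r3 = -b/a = -3
  r1*r2 + r1*r3 + r2*r3 = c/a = 7
  r1*r2*r3 = -d/a = 5


Product = 5


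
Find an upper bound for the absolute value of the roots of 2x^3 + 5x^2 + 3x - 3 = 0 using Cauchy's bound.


Cauchy's bound: all roots r satisfy |r| <= 1 + max(|a_i/a_n|) for i = 0,...,n-1
where a_n is the leading coefficient.

Coefficients: [2, 5, 3, -3]
Leading coefficient a_n = 2
Ratios |a_i/a_n|: 5/2, 3/2, 3/2
Maximum ratio: 5/2
Cauchy's bound: |r| <= 1 + 5/2 = 7/2

Upper bound = 7/2


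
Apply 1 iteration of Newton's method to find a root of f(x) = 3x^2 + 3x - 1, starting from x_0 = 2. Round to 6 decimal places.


Newton's method: x_(n+1) = x_n - f(x_n)/f'(x_n)
f(x) = 3x^2 + 3x - 1
f'(x) = 6x + 3

Iteration 1:
  f(2.000000) = 17.000000
  f'(2.000000) = 15.000000
  x_1 = 2.000000 - (17.000000)/(15.000000) = 0.866667

x_1 = 0.866667


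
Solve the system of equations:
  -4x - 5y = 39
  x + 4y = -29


Using Cramer's rule:
Determinant D = (-4)(4) - (1)(-5) = -16 + 5 = -11
Dx = (39)(4) - (-29)(-5) = 156 - 145 = 11
Dy = (-4)(-29) - (1)(39) = 116 - 39 = 77
x = Dx/D = 11/-11 = -1
y = Dy/D = 77/-11 = -7

x = -1, y = -7


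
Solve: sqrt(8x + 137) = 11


Square both sides: 8x + 137 = 11^2 = 121
8x = 121 - 137 = -16
x = -2
Check: sqrt(8*(-2) + 137) = sqrt(121) = 11 ✓

x = -2


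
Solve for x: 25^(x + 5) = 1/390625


Express both sides with the same base.
1/390625 = 25^(-4)
Since the bases match, equate exponents: x + 5 = -4
So x = -4 - (5) = -9

x = -9


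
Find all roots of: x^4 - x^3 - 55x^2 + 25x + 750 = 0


Let p(x) = x^4 - x^3 - 55x^2 + 25x + 750. By the rational root theorem (leading coefficient 1), any rational root is an integer divisor of 750: try ±1, ±2, ... in turn.
Test x = 1: value = 720 ≠ 0.
Test x = -1: value = 672 ≠ 0.
Test x = 2: value = 588 ≠ 0.
Test x = -2: value = 504 ≠ 0.
Test x = 3: value = 384 ≠ 0.
Test x = -3: value = 288 ≠ 0.
Test x = 5: value = 0 ✓, so (x - 5) is a factor.
Synthetic division by (x - 5): bring down 1; 1(5) - 1 = 4; 4(5) - 55 = -35; (-35)(5) + 25 = -150; (-150)(5) + 750 = 0 → quotient x^3 + 4x^2 - 35x - 150, remainder 0.
Continue with the quotient x^3 + 4x^2 - 35x - 150 (candidates must divide 150; re-test x = 5 first in case it repeats).
Test x = 5: value = -100 ≠ 0.
Test x = -5: value = 0 ✓, so (x + 5) is a factor.
Synthetic division by (x + 5): bring down 1; 1(-5) + 4 = -1; (-1)(-5) - 35 = -30; (-30)(-5) - 150 = 0 → quotient x^2 - x - 30, remainder 0.
Solve the quadratic x^2 - x - 30 = 0: discriminant = (-1)^2 - 4(1)(-30) = 1 + 120 = 121.
sqrt(121) = 11, so x = (1 ± 11)/2: x = 6 or x = -5.
Collecting all roots found:

x = -5 (multiplicity 2), x = 5, x = 6


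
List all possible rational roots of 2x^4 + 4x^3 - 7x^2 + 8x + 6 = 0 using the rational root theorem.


Rational root theorem: possible roots are ±p/q where:
  p divides the constant term (6): p ∈ {1, 2, 3, 6}
  q divides the leading coefficient (2): q ∈ {1, 2}

All possible rational roots: -6, -3, -2, -3/2, -1, -1/2, 1/2, 1, 3/2, 2, 3, 6

-6, -3, -2, -3/2, -1, -1/2, 1/2, 1, 3/2, 2, 3, 6


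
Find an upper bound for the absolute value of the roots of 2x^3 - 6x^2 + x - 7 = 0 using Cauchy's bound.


Cauchy's bound: all roots r satisfy |r| <= 1 + max(|a_i/a_n|) for i = 0,...,n-1
where a_n is the leading coefficient.

Coefficients: [2, -6, 1, -7]
Leading coefficient a_n = 2
Ratios |a_i/a_n|: 3, 1/2, 7/2
Maximum ratio: 7/2
Cauchy's bound: |r| <= 1 + 7/2 = 9/2

Upper bound = 9/2


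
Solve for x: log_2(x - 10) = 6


Convert to exponential form: x - 10 = 2^6 = 64
x = 64 + 10 = 74
Check: log_2(74 - 10) = log_2(64) = log_2(64) = 6 ✓

x = 74


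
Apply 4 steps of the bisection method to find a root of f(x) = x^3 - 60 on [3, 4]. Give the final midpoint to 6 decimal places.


f(x) = x^3 - 60
f(3) = -33 < 0
f(4) = 4 > 0

Step 1: midpoint = (3.000000 + 4.000000)/2 = 3.500000
  f(3.500000) = -17.125000
  f(mid) < 0, so root is in [3.500000, 4.000000]

Step 2: midpoint = (3.500000 + 4.000000)/2 = 3.750000
  f(3.750000) = -7.265625
  f(mid) < 0, so root is in [3.750000, 4.000000]

Step 3: midpoint = (3.750000 + 4.000000)/2 = 3.875000
  f(3.875000) = -1.814453
  f(mid) < 0, so root is in [3.875000, 4.000000]

Step 4: midpoint = (3.875000 + 4.000000)/2 = 3.937500
  f(3.937500) = 1.046631
  f(mid) > 0, so root is in [3.875000, 3.937500]

midpoint = 3.937500


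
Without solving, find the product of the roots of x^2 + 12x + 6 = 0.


By Vieta's formulas for ax^2 + bx + c = 0:
  Sum of roots = -b/a
  Product of roots = c/a

Here a = 1, b = 12, c = 6
Sum = -(12)/1 = -12
Product = 6/1 = 6

Product = 6


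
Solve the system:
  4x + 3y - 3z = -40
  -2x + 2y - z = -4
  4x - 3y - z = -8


Using Cramer's rule. Expand each determinant along the first row.
D  = 4*[2*(-1) - (-1)*(-3)] - 3*[(-2)*(-1) - (-1)*4] + (-3)*[(-2)*(-3) - 2*4]
  = 4*(-5) - 3*(6) + (-3)*(-2) = -32
Dx = (-40)*[2*(-1) - (-1)*(-3)] - 3*[(-4)*(-1) - (-1)*(-8)] + (-3)*[(-4)*(-3) - 2*(-8)]
  = (-40)*(-5) - 3*(-4) + (-3)*(28) = 128
Dy = 4*[(-4)*(-1) - (-1)*(-8)] - (-40)*[(-2)*(-1) - (-1)*4] + (-3)*[(-2)*(-8) - (-4)*4]
  = 4*(-4) - (-40)*(6) + (-3)*(32) = 128
Dz = 4*[2*(-8) - (-4)*(-3)] - 3*[(-2)*(-8) - (-4)*4] + (-40)*[(-2)*(-3) - 2*4]
  = 4*(-28) - 3*(32) + (-40)*(-2) = -128
x = Dx/D = 128/-32 = -4, y = Dy/D = 128/-32 = -4, z = Dz/D = -128/-32 = 4
Check eq1: (4)(-4) + (3)(-4) + (-3)(4) = -40 = -40 ✓
Check eq2: (-2)(-4) + (2)(-4) + (-1)(4) = -4 = -4 ✓
Check eq3: (4)(-4) + (-3)(-4) + (-1)(4) = -8 = -8 ✓

x = -4, y = -4, z = 4


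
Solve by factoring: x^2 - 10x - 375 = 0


We need two numbers that multiply to -375 and add to -10.
Those numbers are 15 and -25 (since 15 * (-25) = -375 and 15 + (-25) = -10).
So x^2 - 10x - 375 = (x + 15)(x - 25) = 0
Setting each factor to zero: x = -15 or x = 25

x = -15, x = 25


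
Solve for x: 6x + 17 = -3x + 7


Starting with: 6x + 17 = -3x + 7
Move all x terms to left: (6 + 3)x = 7 - 17
Simplify: 9x = -10
Divide both sides by 9: x = -10/9

x = -10/9


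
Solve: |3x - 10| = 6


An absolute value equation |expr| = 6 gives two cases:
Case 1: 3x - 10 = 6
  3x = 16, so x = 16/3
Case 2: 3x - 10 = -6
  3x = 4, so x = 4/3

x = 4/3, x = 16/3


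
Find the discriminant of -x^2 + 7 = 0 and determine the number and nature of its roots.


For ax^2 + bx + c = 0, discriminant D = b^2 - 4ac
Here a = -1, b = 0, c = 7
D = (0)^2 - 4(-1)(7) = 0 + 28 = 28

D = 28 > 0 but not a perfect square
The equation has 2 distinct real irrational roots.

Discriminant = 28, 2 distinct real irrational roots


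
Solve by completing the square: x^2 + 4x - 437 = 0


Start: x^2 + 4x - 437 = 0
Move constant: x^2 + 4x = 437
Half of 4 is 2, squared is 4
Add 4 to both sides: x^2 + 4x + 4 = 441
(x + 2)^2 = 441
x + 2 = ±21
x = -2 + 21 = 19 or x = -2 - 21 = -23

x = -23, x = 19


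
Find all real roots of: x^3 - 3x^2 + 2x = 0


The constant term is 0, so x = 0 is a root. Factor out x:
  x(x^2 - 3x + 2) = 0
Solve the quadratic x^2 - 3x + 2 = 0: discriminant = (-3)^2 - 4(1)(2) = 9 - 8 = 1.
sqrt(1) = 1, so x = (3 ± 1)/2: x = 2 or x = 1.

x = 0, x = 1, x = 2


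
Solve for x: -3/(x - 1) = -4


Multiply both sides by (x - 1): -3 = -4(x - 1)
Distribute: -3 = -4x + 4
-4x = -3 - 4 = -7
x = 7/4

x = 7/4


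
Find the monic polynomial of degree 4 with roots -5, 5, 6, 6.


A monic polynomial with roots -5, 5, 6, 6 is:
p(x) = (x + 5)(x - 5)(x - 6)(x - 6)
After multiplying by (x + 5): x + 5
After multiplying by (x - 5): x^2 - 25
After multiplying by (x - 6): x^3 - 6x^2 - 25x + 150
After multiplying by (x - 6): x^4 - 12x^3 + 11x^2 + 300x - 900

x^4 - 12x^3 + 11x^2 + 300x - 900


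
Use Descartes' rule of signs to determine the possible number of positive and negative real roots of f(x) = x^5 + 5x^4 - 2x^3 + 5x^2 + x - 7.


Descartes' rule of signs:

For positive roots, count sign changes in f(x) = x^5 + 5x^4 - 2x^3 + 5x^2 + x - 7:
Signs of coefficients: +, +, -, +, +, -
Number of sign changes: 3
Possible positive real roots: 3, 1

For negative roots, examine f(-x) = -x^5 + 5x^4 + 2x^3 + 5x^2 - x - 7:
Signs of coefficients: -, +, +, +, -, -
Number of sign changes: 2
Possible negative real roots: 2, 0

Positive roots: 3 or 1; Negative roots: 2 or 0


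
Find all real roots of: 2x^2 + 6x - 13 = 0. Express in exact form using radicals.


Using the quadratic formula: x = (-b ± sqrt(b^2 - 4ac)) / (2a)
Here a = 2, b = 6, c = -13
Discriminant = b^2 - 4ac = 6^2 - 4(2)(-13) = 36 + 104 = 140
Since discriminant = 140 > 0, there are two real roots.
x = (-6 ± 2*sqrt(35)) / 4
Simplifying: x = (-3 ± sqrt(35)) / 2
Numerically: x ≈ 1.4580 or x ≈ -4.4580

x = (-3 + sqrt(35)) / 2 or x = (-3 - sqrt(35)) / 2


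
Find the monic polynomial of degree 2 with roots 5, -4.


A monic polynomial with roots 5, -4 is:
p(x) = (x - 5)(x + 4)
After multiplying by (x - 5): x - 5
After multiplying by (x + 4): x^2 - x - 20

x^2 - x - 20


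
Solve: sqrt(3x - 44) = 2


Square both sides: 3x - 44 = 2^2 = 4
3x = 4 + 44 = 48
x = 16
Check: sqrt(3*16 - 44) = sqrt(4) = 2 ✓

x = 16


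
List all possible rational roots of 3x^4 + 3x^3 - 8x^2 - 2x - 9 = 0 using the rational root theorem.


Rational root theorem: possible roots are ±p/q where:
  p divides the constant term (-9): p ∈ {1, 3, 9}
  q divides the leading coefficient (3): q ∈ {1, 3}

All possible rational roots: -9, -3, -1, -1/3, 1/3, 1, 3, 9

-9, -3, -1, -1/3, 1/3, 1, 3, 9


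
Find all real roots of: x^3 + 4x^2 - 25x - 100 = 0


Let p(x) = x^3 + 4x^2 - 25x - 100. By the rational root theorem (leading coefficient 1), any rational root is an integer divisor of 100: try ±1, ±2, ... in turn.
Test x = 1: value = -120 ≠ 0.
Test x = -1: value = -72 ≠ 0.
Test x = 2: value = -126 ≠ 0.
Test x = -2: value = -42 ≠ 0.
Test x = 4: value = -72 ≠ 0.
Test x = -4: value = 0 ✓, so (x + 4) is a factor.
Synthetic division by (x + 4): bring down 1; 1(-4) + 4 = 0; 0(-4) - 25 = -25; (-25)(-4) - 100 = 0 → quotient x^2 - 25, remainder 0.
Solve the quadratic x^2 - 25 = 0: discriminant = 0^2 - 4(1)(-25) = 0 + 100 = 100.
sqrt(100) = 10, so x = (0 ± 10)/2: x = 5 or x = -5.

x = -5, x = -4, x = 5


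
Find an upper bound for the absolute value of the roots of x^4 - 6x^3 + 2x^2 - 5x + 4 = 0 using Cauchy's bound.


Cauchy's bound: all roots r satisfy |r| <= 1 + max(|a_i/a_n|) for i = 0,...,n-1
where a_n is the leading coefficient.

Coefficients: [1, -6, 2, -5, 4]
Leading coefficient a_n = 1
Ratios |a_i/a_n|: 6, 2, 5, 4
Maximum ratio: 6
Cauchy's bound: |r| <= 1 + 6 = 7

Upper bound = 7


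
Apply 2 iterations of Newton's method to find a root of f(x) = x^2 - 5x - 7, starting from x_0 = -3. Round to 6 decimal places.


Newton's method: x_(n+1) = x_n - f(x_n)/f'(x_n)
f(x) = x^2 - 5x - 7
f'(x) = 2x - 5

Iteration 1:
  f(-3.000000) = 17.000000
  f'(-3.000000) = -11.000000
  x_1 = -3.000000 - (17.000000)/(-11.000000) = -1.454545

Iteration 2:
  f(-1.454545) = 2.388430
  f'(-1.454545) = -7.909091
  x_2 = -1.454545 - (2.388430)/(-7.909091) = -1.152560

x_2 = -1.152560


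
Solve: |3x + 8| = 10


An absolute value equation |expr| = 10 gives two cases:
Case 1: 3x + 8 = 10
  3x = 2, so x = 2/3
Case 2: 3x + 8 = -10
  3x = -18, so x = -6

x = -6, x = 2/3


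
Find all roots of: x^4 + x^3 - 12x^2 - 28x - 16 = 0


Let p(x) = x^4 + x^3 - 12x^2 - 28x - 16. By the rational root theorem (leading coefficient 1), any rational root is an integer divisor of 16: try ±1, ±2, ... in turn.
Test x = 1: value = -54 ≠ 0.
Test x = -1: value = 0 ✓, so (x + 1) is a factor.
Synthetic division by (x + 1): bring down 1; 1(-1) + 1 = 0; 0(-1) - 12 = -12; (-12)(-1) - 28 = -16; (-16)(-1) - 16 = 0 → quotient x^3 - 12x - 16, remainder 0.
Continue with the quotient x^3 - 12x - 16 (candidates must divide 16; re-test x = -1 first in case it repeats).
Test x = -1: value = -5 ≠ 0.
Test x = 2: value = -32 ≠ 0.
Test x = -2: value = 0 ✓, so (x + 2) is a factor.
Synthetic division by (x + 2): bring down 1; 1(-2) + 0 = -2; (-2)(-2) - 12 = -8; (-8)(-2) - 16 = 0 → quotient x^2 - 2x - 8, remainder 0.
Solve the quadratic x^2 - 2x - 8 = 0: discriminant = (-2)^2 - 4(1)(-8) = 4 + 32 = 36.
sqrt(36) = 6, so x = (2 ± 6)/2: x = 4 or x = -2.
Collecting all roots found:

x = -2 (multiplicity 2), x = -1, x = 4


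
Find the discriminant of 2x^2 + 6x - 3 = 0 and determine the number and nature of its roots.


For ax^2 + bx + c = 0, discriminant D = b^2 - 4ac
Here a = 2, b = 6, c = -3
D = (6)^2 - 4(2)(-3) = 36 + 24 = 60

D = 60 > 0 but not a perfect square
The equation has 2 distinct real irrational roots.

Discriminant = 60, 2 distinct real irrational roots


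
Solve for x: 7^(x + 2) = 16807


Express both sides with the same base.
16807 = 7^5
Since the bases match, equate exponents: x + 2 = 5
So x = 5 - (2) = 3

x = 3


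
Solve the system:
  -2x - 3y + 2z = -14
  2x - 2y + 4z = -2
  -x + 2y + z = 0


Using Cramer's rule. Expand each determinant along the first row.
D  = (-2)*[(-2)*1 - 4*2] - (-3)*[2*1 - 4*(-1)] + 2*[2*2 - (-2)*(-1)]
  = (-2)*(-10) - (-3)*(6) + 2*(2) = 42
Dx = (-14)*[(-2)*1 - 4*2] - (-3)*[(-2)*1 - 4*0] + 2*[(-2)*2 - (-2)*0]
  = (-14)*(-10) - (-3)*(-2) + 2*(-4) = 126
Dy = (-2)*[(-2)*1 - 4*0] - (-14)*[2*1 - 4*(-1)] + 2*[2*0 - (-2)*(-1)]
  = (-2)*(-2) - (-14)*(6) + 2*(-2) = 84
Dz = (-2)*[(-2)*0 - (-2)*2] - (-3)*[2*0 - (-2)*(-1)] + (-14)*[2*2 - (-2)*(-1)]
  = (-2)*(4) - (-3)*(-2) + (-14)*(2) = -42
x = Dx/D = 126/42 = 3, y = Dy/D = 84/42 = 2, z = Dz/D = -42/42 = -1
Check eq1: (-2)(3) + (-3)(2) + (2)(-1) = -14 = -14 ✓
Check eq2: (2)(3) + (-2)(2) + (4)(-1) = -2 = -2 ✓
Check eq3: (-1)(3) + (2)(2) + (1)(-1) = 0 = 0 ✓

x = 3, y = 2, z = -1


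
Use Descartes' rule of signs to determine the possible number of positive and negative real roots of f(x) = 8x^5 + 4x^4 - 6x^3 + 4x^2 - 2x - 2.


Descartes' rule of signs:

For positive roots, count sign changes in f(x) = 8x^5 + 4x^4 - 6x^3 + 4x^2 - 2x - 2:
Signs of coefficients: +, +, -, +, -, -
Number of sign changes: 3
Possible positive real roots: 3, 1

For negative roots, examine f(-x) = -8x^5 + 4x^4 + 6x^3 + 4x^2 + 2x - 2:
Signs of coefficients: -, +, +, +, +, -
Number of sign changes: 2
Possible negative real roots: 2, 0

Positive roots: 3 or 1; Negative roots: 2 or 0


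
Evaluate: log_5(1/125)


We need the exponent such that 5^? = 1/125
5^(-3) = 1/5^3 = 1/125
Therefore log_5(1/125) = -3

-3


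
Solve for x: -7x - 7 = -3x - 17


Starting with: -7x - 7 = -3x - 17
Move all x terms to left: (-7 + 3)x = -17 + 7
Simplify: -4x = -10
Divide both sides by -4: x = 5/2

x = 5/2


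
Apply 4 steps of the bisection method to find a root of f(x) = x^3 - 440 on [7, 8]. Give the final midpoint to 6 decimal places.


f(x) = x^3 - 440
f(7) = -97 < 0
f(8) = 72 > 0

Step 1: midpoint = (7.000000 + 8.000000)/2 = 7.500000
  f(7.500000) = -18.125000
  f(mid) < 0, so root is in [7.500000, 8.000000]

Step 2: midpoint = (7.500000 + 8.000000)/2 = 7.750000
  f(7.750000) = 25.484375
  f(mid) > 0, so root is in [7.500000, 7.750000]

Step 3: midpoint = (7.500000 + 7.750000)/2 = 7.625000
  f(7.625000) = 3.322266
  f(mid) > 0, so root is in [7.500000, 7.625000]

Step 4: midpoint = (7.500000 + 7.625000)/2 = 7.562500
  f(7.562500) = -7.489990
  f(mid) < 0, so root is in [7.562500, 7.625000]

midpoint = 7.562500


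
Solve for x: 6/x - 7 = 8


Subtract -7 from both sides: 6/x = 15
Multiply both sides by x: 6 = 15 * x
Divide by 15: x = 2/5

x = 2/5


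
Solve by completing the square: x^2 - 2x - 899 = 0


Start: x^2 - 2x - 899 = 0
Move constant: x^2 - 2x = 899
Half of -2 is -1, squared is 1
Add 1 to both sides: x^2 - 2x + 1 = 900
(x - 1)^2 = 900
x - 1 = ±30
x = 1 + 30 = 31 or x = 1 - 30 = -29

x = -29, x = 31


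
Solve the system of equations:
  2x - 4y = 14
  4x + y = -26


Using Cramer's rule:
Determinant D = (2)(1) - (4)(-4) = 2 + 16 = 18
Dx = (14)(1) - (-26)(-4) = 14 - 104 = -90
Dy = (2)(-26) - (4)(14) = -52 - 56 = -108
x = Dx/D = -90/18 = -5
y = Dy/D = -108/18 = -6

x = -5, y = -6


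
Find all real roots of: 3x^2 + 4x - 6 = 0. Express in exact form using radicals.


Using the quadratic formula: x = (-b ± sqrt(b^2 - 4ac)) / (2a)
Here a = 3, b = 4, c = -6
Discriminant = b^2 - 4ac = 4^2 - 4(3)(-6) = 16 + 72 = 88
Since discriminant = 88 > 0, there are two real roots.
x = (-4 ± 2*sqrt(22)) / 6
Simplifying: x = (-2 ± sqrt(22)) / 3
Numerically: x ≈ 0.8968 or x ≈ -2.2301

x = (-2 + sqrt(22)) / 3 or x = (-2 - sqrt(22)) / 3


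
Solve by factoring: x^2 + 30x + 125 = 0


We need two numbers that multiply to 125 and add to 30.
Those numbers are 25 and 5 (since 25 * 5 = 125 and 25 + 5 = 30).
So x^2 + 30x + 125 = (x + 25)(x + 5) = 0
Setting each factor to zero: x = -25 or x = -5

x = -25, x = -5


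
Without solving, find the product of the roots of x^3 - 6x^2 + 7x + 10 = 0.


By Vieta's formulas for x^3 + bx^2 + cx + d = 0:
  r1 + r2 + r3 = -b/a = 6
  r1*r2 + r1*r3 + r2*r3 = c/a = 7
  r1*r2*r3 = -d/a = -10


Product = -10


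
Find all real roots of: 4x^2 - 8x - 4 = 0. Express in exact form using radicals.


Using the quadratic formula: x = (-b ± sqrt(b^2 - 4ac)) / (2a)
Here a = 4, b = -8, c = -4
Discriminant = b^2 - 4ac = (-8)^2 - 4(4)(-4) = 64 + 64 = 128
Since discriminant = 128 > 0, there are two real roots.
x = (8 ± 8*sqrt(2)) / 8
Simplifying: x = 1 ± sqrt(2)
Numerically: x ≈ 2.4142 or x ≈ -0.4142

x = 1 + sqrt(2) or x = 1 - sqrt(2)


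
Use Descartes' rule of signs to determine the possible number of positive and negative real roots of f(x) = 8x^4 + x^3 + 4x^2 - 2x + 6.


Descartes' rule of signs:

For positive roots, count sign changes in f(x) = 8x^4 + x^3 + 4x^2 - 2x + 6:
Signs of coefficients: +, +, +, -, +
Number of sign changes: 2
Possible positive real roots: 2, 0

For negative roots, examine f(-x) = 8x^4 - x^3 + 4x^2 + 2x + 6:
Signs of coefficients: +, -, +, +, +
Number of sign changes: 2
Possible negative real roots: 2, 0

Positive roots: 2 or 0; Negative roots: 2 or 0


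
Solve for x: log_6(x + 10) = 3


Convert to exponential form: x + 10 = 6^3 = 216
x = 216 - 10 = 206
Check: log_6(206 + 10) = log_6(216) = log_6(216) = 3 ✓

x = 206


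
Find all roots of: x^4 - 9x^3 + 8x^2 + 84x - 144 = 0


Let p(x) = x^4 - 9x^3 + 8x^2 + 84x - 144. By the rational root theorem (leading coefficient 1), any rational root is an integer divisor of 144: try ±1, ±2, ... in turn.
Test x = 1: value = -60 ≠ 0.
Test x = -1: value = -210 ≠ 0.
Test x = 2: value = 0 ✓, so (x - 2) is a factor.
Synthetic division by (x - 2): bring down 1; 1(2) - 9 = -7; (-7)(2) + 8 = -6; (-6)(2) + 84 = 72; 72(2) - 144 = 0 → quotient x^3 - 7x^2 - 6x + 72, remainder 0.
Continue with the quotient x^3 - 7x^2 - 6x + 72 (candidates must divide 72; re-test x = 2 first in case it repeats).
Test x = 2: value = 40 ≠ 0.
Test x = -2: value = 48 ≠ 0.
Test x = 3: value = 18 ≠ 0.
Test x = -3: value = 0 ✓, so (x + 3) is a factor.
Synthetic division by (x + 3): bring down 1; 1(-3) - 7 = -10; (-10)(-3) - 6 = 24; 24(-3) + 72 = 0 → quotient x^2 - 10x + 24, remainder 0.
Solve the quadratic x^2 - 10x + 24 = 0: discriminant = (-10)^2 - 4(1)(24) = 100 - 96 = 4.
sqrt(4) = 2, so x = (10 ± 2)/2: x = 6 or x = 4.
Collecting all roots found:

x = -3, x = 2, x = 4, x = 6


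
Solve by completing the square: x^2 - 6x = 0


Start: x^2 - 6x + 0 = 0
Move constant: x^2 - 6x = 0
Half of -6 is -3, squared is 9
Add 9 to both sides: x^2 - 6x + 9 = 9
(x - 3)^2 = 9
x - 3 = ±3
x = 3 + 3 = 6 or x = 3 - 3 = 0

x = 0, x = 6


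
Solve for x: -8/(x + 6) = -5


Multiply both sides by (x + 6): -8 = -5(x + 6)
Distribute: -8 = -5x - 30
-5x = -8 + 30 = 22
x = -22/5

x = -22/5


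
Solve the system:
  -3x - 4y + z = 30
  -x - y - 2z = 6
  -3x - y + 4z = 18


Using Cramer's rule. Expand each determinant along the first row.
D  = (-3)*[(-1)*4 - (-2)*(-1)] - (-4)*[(-1)*4 - (-2)*(-3)] + 1*[(-1)*(-1) - (-1)*(-3)]
  = (-3)*(-6) - (-4)*(-10) + 1*(-2) = -24
Dx = 30*[(-1)*4 - (-2)*(-1)] - (-4)*[6*4 - (-2)*18] + 1*[6*(-1) - (-1)*18]
  = 30*(-6) - (-4)*(60) + 1*(12) = 72
Dy = (-3)*[6*4 - (-2)*18] - 30*[(-1)*4 - (-2)*(-3)] + 1*[(-1)*18 - 6*(-3)]
  = (-3)*(60) - 30*(-10) + 1*(0) = 120
Dz = (-3)*[(-1)*18 - 6*(-1)] - (-4)*[(-1)*18 - 6*(-3)] + 30*[(-1)*(-1) - (-1)*(-3)]
  = (-3)*(-12) - (-4)*(0) + 30*(-2) = -24
x = Dx/D = 72/-24 = -3, y = Dy/D = 120/-24 = -5, z = Dz/D = -24/-24 = 1
Check eq1: (-3)(-3) + (-4)(-5) + (1)(1) = 30 = 30 ✓
Check eq2: (-1)(-3) + (-1)(-5) + (-2)(1) = 6 = 6 ✓
Check eq3: (-3)(-3) + (-1)(-5) + (4)(1) = 18 = 18 ✓

x = -3, y = -5, z = 1


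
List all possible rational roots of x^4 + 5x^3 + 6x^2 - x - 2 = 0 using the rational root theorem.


Rational root theorem: possible roots are ±p/q where:
  p divides the constant term (-2): p ∈ {1, 2}
  q divides the leading coefficient (1): q ∈ {1}

All possible rational roots: -2, -1, 1, 2

-2, -1, 1, 2


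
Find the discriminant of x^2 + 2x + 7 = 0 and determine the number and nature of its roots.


For ax^2 + bx + c = 0, discriminant D = b^2 - 4ac
Here a = 1, b = 2, c = 7
D = (2)^2 - 4(1)(7) = 4 - 28 = -24

D = -24 < 0
The equation has no real roots (2 complex conjugate roots).

Discriminant = -24, no real roots (2 complex conjugate roots)


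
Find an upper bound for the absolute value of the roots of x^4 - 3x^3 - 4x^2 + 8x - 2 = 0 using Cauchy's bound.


Cauchy's bound: all roots r satisfy |r| <= 1 + max(|a_i/a_n|) for i = 0,...,n-1
where a_n is the leading coefficient.

Coefficients: [1, -3, -4, 8, -2]
Leading coefficient a_n = 1
Ratios |a_i/a_n|: 3, 4, 8, 2
Maximum ratio: 8
Cauchy's bound: |r| <= 1 + 8 = 9

Upper bound = 9


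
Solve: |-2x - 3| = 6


An absolute value equation |expr| = 6 gives two cases:
Case 1: -2x - 3 = 6
  -2x = 9, so x = -9/2
Case 2: -2x - 3 = -6
  -2x = -3, so x = 3/2

x = -9/2, x = 3/2


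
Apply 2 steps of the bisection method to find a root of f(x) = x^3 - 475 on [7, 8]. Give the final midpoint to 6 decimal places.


f(x) = x^3 - 475
f(7) = -132 < 0
f(8) = 37 > 0

Step 1: midpoint = (7.000000 + 8.000000)/2 = 7.500000
  f(7.500000) = -53.125000
  f(mid) < 0, so root is in [7.500000, 8.000000]

Step 2: midpoint = (7.500000 + 8.000000)/2 = 7.750000
  f(7.750000) = -9.515625
  f(mid) < 0, so root is in [7.750000, 8.000000]

midpoint = 7.750000


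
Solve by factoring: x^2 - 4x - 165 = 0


We need two numbers that multiply to -165 and add to -4.
Those numbers are 11 and -15 (since 11 * (-15) = -165 and 11 + (-15) = -4).
So x^2 - 4x - 165 = (x + 11)(x - 15) = 0
Setting each factor to zero: x = -11 or x = 15

x = -11, x = 15


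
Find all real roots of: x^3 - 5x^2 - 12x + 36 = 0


Let p(x) = x^3 - 5x^2 - 12x + 36. By the rational root theorem (leading coefficient 1), any rational root is an integer divisor of 36: try ±1, ±2, ... in turn.
Test x = 1: value = 20 ≠ 0.
Test x = -1: value = 42 ≠ 0.
Test x = 2: value = 0 ✓, so (x - 2) is a factor.
Synthetic division by (x - 2): bring down 1; 1(2) - 5 = -3; (-3)(2) - 12 = -18; (-18)(2) + 36 = 0 → quotient x^2 - 3x - 18, remainder 0.
Solve the quadratic x^2 - 3x - 18 = 0: discriminant = (-3)^2 - 4(1)(-18) = 9 + 72 = 81.
sqrt(81) = 9, so x = (3 ± 9)/2: x = 6 or x = -3.

x = -3, x = 2, x = 6


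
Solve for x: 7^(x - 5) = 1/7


Express both sides with the same base.
1/7 = 7^(-1)
Since the bases match, equate exponents: x - 5 = -1
So x = -1 - (-5) = 4

x = 4


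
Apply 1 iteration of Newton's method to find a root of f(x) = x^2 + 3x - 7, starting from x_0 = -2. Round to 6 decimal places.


Newton's method: x_(n+1) = x_n - f(x_n)/f'(x_n)
f(x) = x^2 + 3x - 7
f'(x) = 2x + 3

Iteration 1:
  f(-2.000000) = -9.000000
  f'(-2.000000) = -1.000000
  x_1 = -2.000000 - (-9.000000)/(-1.000000) = -11.000000

x_1 = -11.000000


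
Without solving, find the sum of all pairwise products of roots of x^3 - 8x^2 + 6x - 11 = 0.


By Vieta's formulas for x^3 + bx^2 + cx + d = 0:
  r1 + r2 + r3 = -b/a = 8
  r1*r2 + r1*r3 + r2*r3 = c/a = 6
  r1*r2*r3 = -d/a = 11


Sum of pairwise products = 6


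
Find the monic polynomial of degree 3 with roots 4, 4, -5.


A monic polynomial with roots 4, 4, -5 is:
p(x) = (x - 4)(x - 4)(x + 5)
After multiplying by (x - 4): x - 4
After multiplying by (x - 4): x^2 - 8x + 16
After multiplying by (x + 5): x^3 - 3x^2 - 24x + 80

x^3 - 3x^2 - 24x + 80


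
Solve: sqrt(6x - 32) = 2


Square both sides: 6x - 32 = 2^2 = 4
6x = 4 + 32 = 36
x = 6
Check: sqrt(6*6 - 32) = sqrt(4) = 2 ✓

x = 6


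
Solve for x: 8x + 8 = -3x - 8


Starting with: 8x + 8 = -3x - 8
Move all x terms to left: (8 + 3)x = -8 - 8
Simplify: 11x = -16
Divide both sides by 11: x = -16/11

x = -16/11


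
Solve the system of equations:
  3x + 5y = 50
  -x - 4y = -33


Using Cramer's rule:
Determinant D = (3)(-4) - (-1)(5) = -12 + 5 = -7
Dx = (50)(-4) - (-33)(5) = -200 + 165 = -35
Dy = (3)(-33) - (-1)(50) = -99 + 50 = -49
x = Dx/D = -35/-7 = 5
y = Dy/D = -49/-7 = 7

x = 5, y = 7


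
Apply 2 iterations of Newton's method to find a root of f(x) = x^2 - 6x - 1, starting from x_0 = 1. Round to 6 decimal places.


Newton's method: x_(n+1) = x_n - f(x_n)/f'(x_n)
f(x) = x^2 - 6x - 1
f'(x) = 2x - 6

Iteration 1:
  f(1.000000) = -6.000000
  f'(1.000000) = -4.000000
  x_1 = 1.000000 - (-6.000000)/(-4.000000) = -0.500000

Iteration 2:
  f(-0.500000) = 2.250000
  f'(-0.500000) = -7.000000
  x_2 = -0.500000 - (2.250000)/(-7.000000) = -0.178571

x_2 = -0.178571


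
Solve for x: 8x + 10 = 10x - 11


Starting with: 8x + 10 = 10x - 11
Move all x terms to left: (8 - 10)x = -11 - 10
Simplify: -2x = -21
Divide both sides by -2: x = 21/2

x = 21/2


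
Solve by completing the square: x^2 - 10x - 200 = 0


Start: x^2 - 10x - 200 = 0
Move constant: x^2 - 10x = 200
Half of -10 is -5, squared is 25
Add 25 to both sides: x^2 - 10x + 25 = 225
(x - 5)^2 = 225
x - 5 = ±15
x = 5 + 15 = 20 or x = 5 - 15 = -10

x = -10, x = 20


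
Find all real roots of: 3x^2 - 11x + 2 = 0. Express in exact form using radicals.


Using the quadratic formula: x = (-b ± sqrt(b^2 - 4ac)) / (2a)
Here a = 3, b = -11, c = 2
Discriminant = b^2 - 4ac = (-11)^2 - 4(3)(2) = 121 - 24 = 97
Since discriminant = 97 > 0, there are two real roots.
x = (11 ± sqrt(97)) / 6
Numerically: x ≈ 3.4748 or x ≈ 0.1919

x = (11 + sqrt(97)) / 6 or x = (11 - sqrt(97)) / 6


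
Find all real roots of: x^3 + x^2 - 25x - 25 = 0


Let p(x) = x^3 + x^2 - 25x - 25. By the rational root theorem (leading coefficient 1), any rational root is an integer divisor of 25: try ±1, ±2, ... in turn.
Test x = 1: value = -48 ≠ 0.
Test x = -1: value = 0 ✓, so (x + 1) is a factor.
Synthetic division by (x + 1): bring down 1; 1(-1) + 1 = 0; 0(-1) - 25 = -25; (-25)(-1) - 25 = 0 → quotient x^2 - 25, remainder 0.
Solve the quadratic x^2 - 25 = 0: discriminant = 0^2 - 4(1)(-25) = 0 + 100 = 100.
sqrt(100) = 10, so x = (0 ± 10)/2: x = 5 or x = -5.

x = -5, x = -1, x = 5


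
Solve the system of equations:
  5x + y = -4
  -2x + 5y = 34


Using Cramer's rule:
Determinant D = (5)(5) - (-2)(1) = 25 + 2 = 27
Dx = (-4)(5) - (34)(1) = -20 - 34 = -54
Dy = (5)(34) - (-2)(-4) = 170 - 8 = 162
x = Dx/D = -54/27 = -2
y = Dy/D = 162/27 = 6

x = -2, y = 6


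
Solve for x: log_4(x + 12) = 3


Convert to exponential form: x + 12 = 4^3 = 64
x = 64 - 12 = 52
Check: log_4(52 + 12) = log_4(64) = log_4(64) = 3 ✓

x = 52


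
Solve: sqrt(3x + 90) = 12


Square both sides: 3x + 90 = 12^2 = 144
3x = 144 - 90 = 54
x = 18
Check: sqrt(3*18 + 90) = sqrt(144) = 12 ✓

x = 18


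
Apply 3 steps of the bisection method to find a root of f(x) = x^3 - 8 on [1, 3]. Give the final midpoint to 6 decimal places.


f(x) = x^3 - 8
f(1) = -7 < 0
f(3) = 19 > 0

Step 1: midpoint = (1.000000 + 3.000000)/2 = 2.000000
  f(2.000000) = 0.000000
  f(mid) = 0, exact root found!

midpoint = 2.000000


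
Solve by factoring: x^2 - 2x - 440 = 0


We need two numbers that multiply to -440 and add to -2.
Those numbers are 20 and -22 (since 20 * (-22) = -440 and 20 + (-22) = -2).
So x^2 - 2x - 440 = (x + 20)(x - 22) = 0
Setting each factor to zero: x = -20 or x = 22

x = -20, x = 22


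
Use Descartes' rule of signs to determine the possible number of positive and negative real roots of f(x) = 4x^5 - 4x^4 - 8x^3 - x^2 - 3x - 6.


Descartes' rule of signs:

For positive roots, count sign changes in f(x) = 4x^5 - 4x^4 - 8x^3 - x^2 - 3x - 6:
Signs of coefficients: +, -, -, -, -, -
Number of sign changes: 1
Possible positive real roots: 1

For negative roots, examine f(-x) = -4x^5 - 4x^4 + 8x^3 - x^2 + 3x - 6:
Signs of coefficients: -, -, +, -, +, -
Number of sign changes: 4
Possible negative real roots: 4, 2, 0

Positive roots: 1; Negative roots: 4 or 2 or 0


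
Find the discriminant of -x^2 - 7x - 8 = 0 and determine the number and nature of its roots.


For ax^2 + bx + c = 0, discriminant D = b^2 - 4ac
Here a = -1, b = -7, c = -8
D = (-7)^2 - 4(-1)(-8) = 49 - 32 = 17

D = 17 > 0 but not a perfect square
The equation has 2 distinct real irrational roots.

Discriminant = 17, 2 distinct real irrational roots


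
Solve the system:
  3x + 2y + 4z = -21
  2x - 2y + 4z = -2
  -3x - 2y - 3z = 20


Using Cramer's rule. Expand each determinant along the first row.
D  = 3*[(-2)*(-3) - 4*(-2)] - 2*[2*(-3) - 4*(-3)] + 4*[2*(-2) - (-2)*(-3)]
  = 3*(14) - 2*(6) + 4*(-10) = -10
Dx = (-21)*[(-2)*(-3) - 4*(-2)] - 2*[(-2)*(-3) - 4*20] + 4*[(-2)*(-2) - (-2)*20]
  = (-21)*(14) - 2*(-74) + 4*(44) = 30
Dy = 3*[(-2)*(-3) - 4*20] - (-21)*[2*(-3) - 4*(-3)] + 4*[2*20 - (-2)*(-3)]
  = 3*(-74) - (-21)*(6) + 4*(34) = 40
Dz = 3*[(-2)*20 - (-2)*(-2)] - 2*[2*20 - (-2)*(-3)] + (-21)*[2*(-2) - (-2)*(-3)]
  = 3*(-44) - 2*(34) + (-21)*(-10) = 10
x = Dx/D = 30/-10 = -3, y = Dy/D = 40/-10 = -4, z = Dz/D = 10/-10 = -1
Check eq1: (3)(-3) + (2)(-4) + (4)(-1) = -21 = -21 ✓
Check eq2: (2)(-3) + (-2)(-4) + (4)(-1) = -2 = -2 ✓
Check eq3: (-3)(-3) + (-2)(-4) + (-3)(-1) = 20 = 20 ✓

x = -3, y = -4, z = -1


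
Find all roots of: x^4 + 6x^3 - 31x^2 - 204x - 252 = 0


Let p(x) = x^4 + 6x^3 - 31x^2 - 204x - 252. By the rational root theorem (leading coefficient 1), any rational root is an integer divisor of 252: try ±1, ±2, ... in turn.
Test x = 1: value = -480 ≠ 0.
Test x = -1: value = -84 ≠ 0.
Test x = 2: value = -720 ≠ 0.
Test x = -2: value = 0 ✓, so (x + 2) is a factor.
Synthetic division by (x + 2): bring down 1; 1(-2) + 6 = 4; 4(-2) - 31 = -39; (-39)(-2) - 204 = -126; (-126)(-2) - 252 = 0 → quotient x^3 + 4x^2 - 39x - 126, remainder 0.
Continue with the quotient x^3 + 4x^2 - 39x - 126 (candidates must divide 126; re-test x = -2 first in case it repeats).
Test x = -2: value = -40 ≠ 0.
Test x = 3: value = -180 ≠ 0.
Test x = -3: value = 0 ✓, so (x + 3) is a factor.
Synthetic division by (x + 3): bring down 1; 1(-3) + 4 = 1; 1(-3) - 39 = -42; (-42)(-3) - 126 = 0 → quotient x^2 + x - 42, remainder 0.
Solve the quadratic x^2 + x - 42 = 0: discriminant = 1^2 - 4(1)(-42) = 1 + 168 = 169.
sqrt(169) = 13, so x = (-1 ± 13)/2: x = 6 or x = -7.
Collecting all roots found:

x = -7, x = -3, x = -2, x = 6


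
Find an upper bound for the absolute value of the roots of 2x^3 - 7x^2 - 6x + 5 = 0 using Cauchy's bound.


Cauchy's bound: all roots r satisfy |r| <= 1 + max(|a_i/a_n|) for i = 0,...,n-1
where a_n is the leading coefficient.

Coefficients: [2, -7, -6, 5]
Leading coefficient a_n = 2
Ratios |a_i/a_n|: 7/2, 3, 5/2
Maximum ratio: 7/2
Cauchy's bound: |r| <= 1 + 7/2 = 9/2

Upper bound = 9/2


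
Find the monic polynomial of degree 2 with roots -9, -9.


A monic polynomial with roots -9, -9 is:
p(x) = (x + 9)(x + 9)
After multiplying by (x + 9): x + 9
After multiplying by (x + 9): x^2 + 18x + 81

x^2 + 18x + 81


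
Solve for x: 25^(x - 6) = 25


Express both sides with the same base.
25 = 25^1
Since the bases match, equate exponents: x - 6 = 1
So x = 1 - (-6) = 7

x = 7


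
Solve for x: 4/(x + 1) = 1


Multiply both sides by (x + 1): 4 = 1(x + 1)
Distribute: 4 = x + 1
x = 4 - 1 = 3
x = 3

x = 3


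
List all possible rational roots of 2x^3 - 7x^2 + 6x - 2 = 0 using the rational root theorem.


Rational root theorem: possible roots are ±p/q where:
  p divides the constant term (-2): p ∈ {1, 2}
  q divides the leading coefficient (2): q ∈ {1, 2}

All possible rational roots: -2, -1, -1/2, 1/2, 1, 2

-2, -1, -1/2, 1/2, 1, 2


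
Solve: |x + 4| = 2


An absolute value equation |expr| = 2 gives two cases:
Case 1: x + 4 = 2
  x = -2, so x = -2
Case 2: x + 4 = -2
  x = -6, so x = -6

x = -6, x = -2


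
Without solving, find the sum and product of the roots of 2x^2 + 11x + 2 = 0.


By Vieta's formulas for ax^2 + bx + c = 0:
  Sum of roots = -b/a
  Product of roots = c/a

Here a = 2, b = 11, c = 2
Sum = -(11)/2 = -11/2
Product = 2/2 = 1

Sum = -11/2, Product = 1


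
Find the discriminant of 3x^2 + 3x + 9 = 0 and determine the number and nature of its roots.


For ax^2 + bx + c = 0, discriminant D = b^2 - 4ac
Here a = 3, b = 3, c = 9
D = (3)^2 - 4(3)(9) = 9 - 108 = -99

D = -99 < 0
The equation has no real roots (2 complex conjugate roots).

Discriminant = -99, no real roots (2 complex conjugate roots)


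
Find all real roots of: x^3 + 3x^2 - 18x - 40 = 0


Let p(x) = x^3 + 3x^2 - 18x - 40. By the rational root theorem (leading coefficient 1), any rational root is an integer divisor of 40: try ±1, ±2, ... in turn.
Test x = 1: value = -54 ≠ 0.
Test x = -1: value = -20 ≠ 0.
Test x = 2: value = -56 ≠ 0.
Test x = -2: value = 0 ✓, so (x + 2) is a factor.
Synthetic division by (x + 2): bring down 1; 1(-2) + 3 = 1; 1(-2) - 18 = -20; (-20)(-2) - 40 = 0 → quotient x^2 + x - 20, remainder 0.
Solve the quadratic x^2 + x - 20 = 0: discriminant = 1^2 - 4(1)(-20) = 1 + 80 = 81.
sqrt(81) = 9, so x = (-1 ± 9)/2: x = 4 or x = -5.

x = -5, x = -2, x = 4


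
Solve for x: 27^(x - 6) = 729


Express both sides with the same base.
729 = 27^2
Since the bases match, equate exponents: x - 6 = 2
So x = 2 - (-6) = 8

x = 8


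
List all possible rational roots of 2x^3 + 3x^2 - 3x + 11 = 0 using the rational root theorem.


Rational root theorem: possible roots are ±p/q where:
  p divides the constant term (11): p ∈ {1, 11}
  q divides the leading coefficient (2): q ∈ {1, 2}

All possible rational roots: -11, -11/2, -1, -1/2, 1/2, 1, 11/2, 11

-11, -11/2, -1, -1/2, 1/2, 1, 11/2, 11
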